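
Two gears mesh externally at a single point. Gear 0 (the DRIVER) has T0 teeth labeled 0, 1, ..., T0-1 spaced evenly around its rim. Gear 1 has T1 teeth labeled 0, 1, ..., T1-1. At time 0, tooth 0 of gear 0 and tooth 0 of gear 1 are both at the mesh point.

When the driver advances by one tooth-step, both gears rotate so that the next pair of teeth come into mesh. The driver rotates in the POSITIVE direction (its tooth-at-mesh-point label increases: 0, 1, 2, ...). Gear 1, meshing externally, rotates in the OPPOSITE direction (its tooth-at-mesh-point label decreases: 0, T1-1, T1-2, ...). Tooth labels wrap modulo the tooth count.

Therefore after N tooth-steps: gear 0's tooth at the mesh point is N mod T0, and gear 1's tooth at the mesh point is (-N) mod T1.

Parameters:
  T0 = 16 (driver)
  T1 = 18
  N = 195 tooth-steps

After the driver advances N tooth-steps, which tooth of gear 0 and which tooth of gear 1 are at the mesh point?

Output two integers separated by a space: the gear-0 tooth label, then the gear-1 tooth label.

Gear 0 (driver, T0=16): tooth at mesh = N mod T0
  195 = 12 * 16 + 3, so 195 mod 16 = 3
  gear 0 tooth = 3
Gear 1 (driven, T1=18): tooth at mesh = (-N) mod T1
  195 = 10 * 18 + 15, so 195 mod 18 = 15
  (-195) mod 18 = (-15) mod 18 = 18 - 15 = 3
Mesh after 195 steps: gear-0 tooth 3 meets gear-1 tooth 3

Answer: 3 3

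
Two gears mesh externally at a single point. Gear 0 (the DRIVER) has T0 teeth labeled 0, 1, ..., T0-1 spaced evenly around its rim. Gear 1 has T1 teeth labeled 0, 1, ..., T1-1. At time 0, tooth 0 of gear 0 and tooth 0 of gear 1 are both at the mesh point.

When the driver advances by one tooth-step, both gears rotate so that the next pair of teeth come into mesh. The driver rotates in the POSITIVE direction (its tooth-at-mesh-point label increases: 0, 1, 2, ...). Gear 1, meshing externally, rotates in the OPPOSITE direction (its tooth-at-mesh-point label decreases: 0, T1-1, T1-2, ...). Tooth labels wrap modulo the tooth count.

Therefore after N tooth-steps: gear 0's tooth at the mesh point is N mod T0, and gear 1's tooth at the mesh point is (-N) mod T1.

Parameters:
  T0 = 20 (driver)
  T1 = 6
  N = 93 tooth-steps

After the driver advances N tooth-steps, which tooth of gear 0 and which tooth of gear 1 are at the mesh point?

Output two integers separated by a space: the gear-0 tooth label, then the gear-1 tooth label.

Answer: 13 3

Derivation:
Gear 0 (driver, T0=20): tooth at mesh = N mod T0
  93 = 4 * 20 + 13, so 93 mod 20 = 13
  gear 0 tooth = 13
Gear 1 (driven, T1=6): tooth at mesh = (-N) mod T1
  93 = 15 * 6 + 3, so 93 mod 6 = 3
  (-93) mod 6 = (-3) mod 6 = 6 - 3 = 3
Mesh after 93 steps: gear-0 tooth 13 meets gear-1 tooth 3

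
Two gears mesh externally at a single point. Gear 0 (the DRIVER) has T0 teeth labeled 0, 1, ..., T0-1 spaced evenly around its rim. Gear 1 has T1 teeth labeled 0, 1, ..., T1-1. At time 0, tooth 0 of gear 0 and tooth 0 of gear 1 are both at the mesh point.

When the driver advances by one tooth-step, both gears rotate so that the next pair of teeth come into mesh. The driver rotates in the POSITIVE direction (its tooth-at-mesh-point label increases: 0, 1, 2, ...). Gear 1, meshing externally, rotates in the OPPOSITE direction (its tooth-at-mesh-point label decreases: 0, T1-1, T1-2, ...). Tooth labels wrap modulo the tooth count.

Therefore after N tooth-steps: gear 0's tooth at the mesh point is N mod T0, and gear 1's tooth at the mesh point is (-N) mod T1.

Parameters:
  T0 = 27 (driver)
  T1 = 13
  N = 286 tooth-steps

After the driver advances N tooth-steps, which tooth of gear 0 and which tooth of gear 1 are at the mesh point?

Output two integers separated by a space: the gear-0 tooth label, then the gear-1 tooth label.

Answer: 16 0

Derivation:
Gear 0 (driver, T0=27): tooth at mesh = N mod T0
  286 = 10 * 27 + 16, so 286 mod 27 = 16
  gear 0 tooth = 16
Gear 1 (driven, T1=13): tooth at mesh = (-N) mod T1
  286 = 22 * 13 + 0, so 286 mod 13 = 0
  (-286) mod 13 = 0
Mesh after 286 steps: gear-0 tooth 16 meets gear-1 tooth 0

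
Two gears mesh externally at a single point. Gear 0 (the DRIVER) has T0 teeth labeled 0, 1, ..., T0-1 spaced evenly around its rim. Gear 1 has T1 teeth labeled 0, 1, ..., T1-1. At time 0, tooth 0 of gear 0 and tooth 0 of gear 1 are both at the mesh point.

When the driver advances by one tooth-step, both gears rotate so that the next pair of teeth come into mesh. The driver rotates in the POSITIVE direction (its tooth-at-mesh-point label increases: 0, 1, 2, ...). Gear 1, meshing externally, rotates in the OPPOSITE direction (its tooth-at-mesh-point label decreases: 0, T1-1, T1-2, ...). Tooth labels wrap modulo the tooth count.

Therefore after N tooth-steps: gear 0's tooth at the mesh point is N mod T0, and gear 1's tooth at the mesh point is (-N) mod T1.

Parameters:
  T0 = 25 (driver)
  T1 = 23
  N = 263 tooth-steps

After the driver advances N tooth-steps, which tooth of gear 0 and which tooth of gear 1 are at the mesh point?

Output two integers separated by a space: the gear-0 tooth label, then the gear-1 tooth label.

Answer: 13 13

Derivation:
Gear 0 (driver, T0=25): tooth at mesh = N mod T0
  263 = 10 * 25 + 13, so 263 mod 25 = 13
  gear 0 tooth = 13
Gear 1 (driven, T1=23): tooth at mesh = (-N) mod T1
  263 = 11 * 23 + 10, so 263 mod 23 = 10
  (-263) mod 23 = (-10) mod 23 = 23 - 10 = 13
Mesh after 263 steps: gear-0 tooth 13 meets gear-1 tooth 13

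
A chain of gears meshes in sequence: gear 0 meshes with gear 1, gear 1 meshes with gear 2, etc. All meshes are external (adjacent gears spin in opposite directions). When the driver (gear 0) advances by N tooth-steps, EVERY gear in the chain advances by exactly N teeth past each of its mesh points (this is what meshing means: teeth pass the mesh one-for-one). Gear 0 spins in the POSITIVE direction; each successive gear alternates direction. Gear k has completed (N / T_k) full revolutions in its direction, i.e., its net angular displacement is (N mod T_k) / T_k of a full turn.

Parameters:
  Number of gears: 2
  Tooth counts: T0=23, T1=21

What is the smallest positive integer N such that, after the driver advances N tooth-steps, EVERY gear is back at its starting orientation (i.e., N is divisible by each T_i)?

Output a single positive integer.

Gear k returns to start when N is a multiple of T_k.
All gears at start simultaneously when N is a common multiple of [23, 21]; the smallest such N is lcm(23, 21).
Start: lcm = T0 = 23
Fold in T1=21: gcd(23, 21) = 1; lcm(23, 21) = 23 * 21 / 1 = 483 / 1 = 483
Full cycle length = 483

Answer: 483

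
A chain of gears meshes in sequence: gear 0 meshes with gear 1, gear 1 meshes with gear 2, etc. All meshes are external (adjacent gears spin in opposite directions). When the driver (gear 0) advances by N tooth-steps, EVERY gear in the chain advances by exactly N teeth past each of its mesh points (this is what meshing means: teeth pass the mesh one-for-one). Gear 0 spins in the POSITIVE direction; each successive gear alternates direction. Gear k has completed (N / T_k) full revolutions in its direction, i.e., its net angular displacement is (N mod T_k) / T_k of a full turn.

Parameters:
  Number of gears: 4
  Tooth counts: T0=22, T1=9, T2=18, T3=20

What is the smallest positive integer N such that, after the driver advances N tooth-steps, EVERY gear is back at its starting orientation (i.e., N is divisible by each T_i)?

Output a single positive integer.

Gear k returns to start when N is a multiple of T_k.
All gears at start simultaneously when N is a common multiple of [22, 9, 18, 20]; the smallest such N is lcm(22, 9, 18, 20).
Start: lcm = T0 = 22
Fold in T1=9: gcd(22, 9) = 1; lcm(22, 9) = 22 * 9 / 1 = 198 / 1 = 198
Fold in T2=18: gcd(198, 18) = 18; lcm(198, 18) = 198 * 18 / 18 = 3564 / 18 = 198
Fold in T3=20: gcd(198, 20) = 2; lcm(198, 20) = 198 * 20 / 2 = 3960 / 2 = 1980
Full cycle length = 1980

Answer: 1980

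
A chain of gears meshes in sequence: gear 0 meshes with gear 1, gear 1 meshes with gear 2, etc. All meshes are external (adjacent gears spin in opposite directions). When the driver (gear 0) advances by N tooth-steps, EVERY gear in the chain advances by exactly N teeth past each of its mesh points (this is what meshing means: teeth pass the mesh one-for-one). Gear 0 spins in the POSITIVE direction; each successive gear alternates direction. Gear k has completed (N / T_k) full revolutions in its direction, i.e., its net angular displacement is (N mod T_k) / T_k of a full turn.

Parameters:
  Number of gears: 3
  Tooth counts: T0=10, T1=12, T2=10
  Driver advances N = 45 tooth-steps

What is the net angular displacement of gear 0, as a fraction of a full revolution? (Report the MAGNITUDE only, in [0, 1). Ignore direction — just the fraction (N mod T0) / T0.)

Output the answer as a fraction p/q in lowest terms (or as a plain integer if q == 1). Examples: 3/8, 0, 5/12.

Chain of 3 gears, tooth counts: [10, 12, 10]
  gear 0: T0=10, direction=positive, advance = 45 mod 10 = 5 teeth = 5/10 turn
  gear 1: T1=12, direction=negative, advance = 45 mod 12 = 9 teeth = 9/12 turn
  gear 2: T2=10, direction=positive, advance = 45 mod 10 = 5 teeth = 5/10 turn
Gear 0: 45 mod 10 = 5
Fraction = 5 / 10 = 1/2 (gcd(5,10)=5) = 1/2

Answer: 1/2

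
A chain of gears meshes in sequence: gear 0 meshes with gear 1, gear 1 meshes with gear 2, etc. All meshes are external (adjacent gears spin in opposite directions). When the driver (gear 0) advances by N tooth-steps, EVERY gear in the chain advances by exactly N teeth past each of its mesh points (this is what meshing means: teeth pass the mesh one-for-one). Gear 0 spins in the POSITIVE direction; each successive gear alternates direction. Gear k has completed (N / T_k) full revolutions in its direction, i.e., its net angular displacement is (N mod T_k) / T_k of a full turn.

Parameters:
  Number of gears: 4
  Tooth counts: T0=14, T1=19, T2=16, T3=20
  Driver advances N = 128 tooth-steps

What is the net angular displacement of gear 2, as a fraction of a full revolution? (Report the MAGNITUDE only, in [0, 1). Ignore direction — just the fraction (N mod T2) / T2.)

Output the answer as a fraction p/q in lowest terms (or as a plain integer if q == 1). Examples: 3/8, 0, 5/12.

Chain of 4 gears, tooth counts: [14, 19, 16, 20]
  gear 0: T0=14, direction=positive, advance = 128 mod 14 = 2 teeth = 2/14 turn
  gear 1: T1=19, direction=negative, advance = 128 mod 19 = 14 teeth = 14/19 turn
  gear 2: T2=16, direction=positive, advance = 128 mod 16 = 0 teeth = 0/16 turn
  gear 3: T3=20, direction=negative, advance = 128 mod 20 = 8 teeth = 8/20 turn
Gear 2: 128 mod 16 = 0
Fraction = 0 / 16 = 0/1 (gcd(0,16)=16) = 0

Answer: 0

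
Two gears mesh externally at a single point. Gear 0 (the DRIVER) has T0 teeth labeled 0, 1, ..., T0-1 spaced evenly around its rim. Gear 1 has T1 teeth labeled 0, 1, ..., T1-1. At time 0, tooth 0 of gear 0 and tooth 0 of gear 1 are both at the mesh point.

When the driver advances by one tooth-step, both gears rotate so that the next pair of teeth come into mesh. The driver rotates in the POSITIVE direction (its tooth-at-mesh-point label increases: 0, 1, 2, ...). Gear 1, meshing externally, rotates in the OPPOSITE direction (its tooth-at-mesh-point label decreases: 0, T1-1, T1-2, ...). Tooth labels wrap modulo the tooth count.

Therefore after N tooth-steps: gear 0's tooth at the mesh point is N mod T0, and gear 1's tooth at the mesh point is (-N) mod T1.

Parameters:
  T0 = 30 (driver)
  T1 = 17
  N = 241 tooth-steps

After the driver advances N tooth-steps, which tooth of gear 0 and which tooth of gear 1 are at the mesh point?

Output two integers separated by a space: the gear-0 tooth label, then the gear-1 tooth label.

Answer: 1 14

Derivation:
Gear 0 (driver, T0=30): tooth at mesh = N mod T0
  241 = 8 * 30 + 1, so 241 mod 30 = 1
  gear 0 tooth = 1
Gear 1 (driven, T1=17): tooth at mesh = (-N) mod T1
  241 = 14 * 17 + 3, so 241 mod 17 = 3
  (-241) mod 17 = (-3) mod 17 = 17 - 3 = 14
Mesh after 241 steps: gear-0 tooth 1 meets gear-1 tooth 14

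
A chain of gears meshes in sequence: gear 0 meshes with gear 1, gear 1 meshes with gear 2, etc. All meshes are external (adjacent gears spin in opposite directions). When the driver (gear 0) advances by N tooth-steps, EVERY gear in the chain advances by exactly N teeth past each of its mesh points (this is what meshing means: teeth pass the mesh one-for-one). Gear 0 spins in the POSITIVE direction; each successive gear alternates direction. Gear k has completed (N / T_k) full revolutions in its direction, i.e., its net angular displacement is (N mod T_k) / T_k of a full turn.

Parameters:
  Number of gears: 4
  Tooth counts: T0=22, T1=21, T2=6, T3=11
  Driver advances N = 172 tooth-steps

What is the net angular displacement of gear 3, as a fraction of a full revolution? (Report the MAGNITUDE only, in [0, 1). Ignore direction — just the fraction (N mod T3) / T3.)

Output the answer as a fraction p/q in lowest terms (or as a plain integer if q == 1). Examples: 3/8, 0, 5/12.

Chain of 4 gears, tooth counts: [22, 21, 6, 11]
  gear 0: T0=22, direction=positive, advance = 172 mod 22 = 18 teeth = 18/22 turn
  gear 1: T1=21, direction=negative, advance = 172 mod 21 = 4 teeth = 4/21 turn
  gear 2: T2=6, direction=positive, advance = 172 mod 6 = 4 teeth = 4/6 turn
  gear 3: T3=11, direction=negative, advance = 172 mod 11 = 7 teeth = 7/11 turn
Gear 3: 172 mod 11 = 7
Fraction = 7 / 11 = 7/11 (gcd(7,11)=1) = 7/11

Answer: 7/11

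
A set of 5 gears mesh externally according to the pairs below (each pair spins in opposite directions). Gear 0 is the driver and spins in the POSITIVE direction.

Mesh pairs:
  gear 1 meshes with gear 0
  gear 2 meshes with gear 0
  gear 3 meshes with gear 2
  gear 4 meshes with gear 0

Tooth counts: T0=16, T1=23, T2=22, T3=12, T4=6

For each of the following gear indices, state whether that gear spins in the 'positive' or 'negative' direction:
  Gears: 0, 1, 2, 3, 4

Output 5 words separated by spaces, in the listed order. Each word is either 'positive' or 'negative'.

Gear 0 (driver): positive (depth 0)
  gear 1: meshes with gear 0 -> depth 1 -> negative (opposite of gear 0)
  gear 2: meshes with gear 0 -> depth 1 -> negative (opposite of gear 0)
  gear 3: meshes with gear 2 -> depth 2 -> positive (opposite of gear 2)
  gear 4: meshes with gear 0 -> depth 1 -> negative (opposite of gear 0)
Queried indices 0, 1, 2, 3, 4 -> positive, negative, negative, positive, negative

Answer: positive negative negative positive negative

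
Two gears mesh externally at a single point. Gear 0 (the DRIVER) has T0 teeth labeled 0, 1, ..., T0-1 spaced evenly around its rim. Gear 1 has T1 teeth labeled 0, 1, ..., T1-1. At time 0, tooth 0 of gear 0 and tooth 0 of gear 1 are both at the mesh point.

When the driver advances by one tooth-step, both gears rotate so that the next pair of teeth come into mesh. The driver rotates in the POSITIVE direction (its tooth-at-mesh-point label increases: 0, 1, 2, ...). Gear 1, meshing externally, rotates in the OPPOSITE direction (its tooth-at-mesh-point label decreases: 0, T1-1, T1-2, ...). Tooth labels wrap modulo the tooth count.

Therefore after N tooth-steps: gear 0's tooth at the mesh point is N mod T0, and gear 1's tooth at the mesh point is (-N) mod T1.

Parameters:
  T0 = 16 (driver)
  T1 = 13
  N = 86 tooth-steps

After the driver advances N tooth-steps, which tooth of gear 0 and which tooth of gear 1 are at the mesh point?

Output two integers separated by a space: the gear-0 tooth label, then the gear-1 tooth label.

Gear 0 (driver, T0=16): tooth at mesh = N mod T0
  86 = 5 * 16 + 6, so 86 mod 16 = 6
  gear 0 tooth = 6
Gear 1 (driven, T1=13): tooth at mesh = (-N) mod T1
  86 = 6 * 13 + 8, so 86 mod 13 = 8
  (-86) mod 13 = (-8) mod 13 = 13 - 8 = 5
Mesh after 86 steps: gear-0 tooth 6 meets gear-1 tooth 5

Answer: 6 5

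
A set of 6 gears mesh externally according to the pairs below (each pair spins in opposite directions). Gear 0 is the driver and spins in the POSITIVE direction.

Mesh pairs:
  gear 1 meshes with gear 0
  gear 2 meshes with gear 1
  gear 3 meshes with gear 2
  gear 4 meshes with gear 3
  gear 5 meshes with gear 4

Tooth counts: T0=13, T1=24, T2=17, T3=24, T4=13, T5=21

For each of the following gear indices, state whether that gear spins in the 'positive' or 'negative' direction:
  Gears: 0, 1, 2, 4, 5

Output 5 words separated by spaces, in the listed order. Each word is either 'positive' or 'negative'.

Gear 0 (driver): positive (depth 0)
  gear 1: meshes with gear 0 -> depth 1 -> negative (opposite of gear 0)
  gear 2: meshes with gear 1 -> depth 2 -> positive (opposite of gear 1)
  gear 3: meshes with gear 2 -> depth 3 -> negative (opposite of gear 2)
  gear 4: meshes with gear 3 -> depth 4 -> positive (opposite of gear 3)
  gear 5: meshes with gear 4 -> depth 5 -> negative (opposite of gear 4)
Queried indices 0, 1, 2, 4, 5 -> positive, negative, positive, positive, negative

Answer: positive negative positive positive negative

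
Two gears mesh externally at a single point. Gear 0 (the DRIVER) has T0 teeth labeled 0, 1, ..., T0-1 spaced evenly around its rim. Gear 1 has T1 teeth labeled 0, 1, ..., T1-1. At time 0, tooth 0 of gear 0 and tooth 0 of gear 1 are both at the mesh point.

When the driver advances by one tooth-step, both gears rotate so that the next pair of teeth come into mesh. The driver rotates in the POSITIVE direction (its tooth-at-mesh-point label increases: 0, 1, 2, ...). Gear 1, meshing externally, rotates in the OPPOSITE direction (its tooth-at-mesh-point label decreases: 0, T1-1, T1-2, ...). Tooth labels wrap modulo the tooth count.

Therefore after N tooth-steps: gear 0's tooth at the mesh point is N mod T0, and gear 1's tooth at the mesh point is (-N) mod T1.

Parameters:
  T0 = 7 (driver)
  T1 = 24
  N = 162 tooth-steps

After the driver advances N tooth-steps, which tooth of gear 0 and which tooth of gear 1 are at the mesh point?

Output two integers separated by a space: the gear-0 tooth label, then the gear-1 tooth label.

Answer: 1 6

Derivation:
Gear 0 (driver, T0=7): tooth at mesh = N mod T0
  162 = 23 * 7 + 1, so 162 mod 7 = 1
  gear 0 tooth = 1
Gear 1 (driven, T1=24): tooth at mesh = (-N) mod T1
  162 = 6 * 24 + 18, so 162 mod 24 = 18
  (-162) mod 24 = (-18) mod 24 = 24 - 18 = 6
Mesh after 162 steps: gear-0 tooth 1 meets gear-1 tooth 6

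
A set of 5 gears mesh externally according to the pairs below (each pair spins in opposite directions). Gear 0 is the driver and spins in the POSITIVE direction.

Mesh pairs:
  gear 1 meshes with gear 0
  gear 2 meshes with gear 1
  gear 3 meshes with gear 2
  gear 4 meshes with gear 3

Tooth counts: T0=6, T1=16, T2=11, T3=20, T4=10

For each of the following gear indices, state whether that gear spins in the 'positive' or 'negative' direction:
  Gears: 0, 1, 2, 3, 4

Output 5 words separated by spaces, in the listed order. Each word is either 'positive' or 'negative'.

Answer: positive negative positive negative positive

Derivation:
Gear 0 (driver): positive (depth 0)
  gear 1: meshes with gear 0 -> depth 1 -> negative (opposite of gear 0)
  gear 2: meshes with gear 1 -> depth 2 -> positive (opposite of gear 1)
  gear 3: meshes with gear 2 -> depth 3 -> negative (opposite of gear 2)
  gear 4: meshes with gear 3 -> depth 4 -> positive (opposite of gear 3)
Queried indices 0, 1, 2, 3, 4 -> positive, negative, positive, negative, positive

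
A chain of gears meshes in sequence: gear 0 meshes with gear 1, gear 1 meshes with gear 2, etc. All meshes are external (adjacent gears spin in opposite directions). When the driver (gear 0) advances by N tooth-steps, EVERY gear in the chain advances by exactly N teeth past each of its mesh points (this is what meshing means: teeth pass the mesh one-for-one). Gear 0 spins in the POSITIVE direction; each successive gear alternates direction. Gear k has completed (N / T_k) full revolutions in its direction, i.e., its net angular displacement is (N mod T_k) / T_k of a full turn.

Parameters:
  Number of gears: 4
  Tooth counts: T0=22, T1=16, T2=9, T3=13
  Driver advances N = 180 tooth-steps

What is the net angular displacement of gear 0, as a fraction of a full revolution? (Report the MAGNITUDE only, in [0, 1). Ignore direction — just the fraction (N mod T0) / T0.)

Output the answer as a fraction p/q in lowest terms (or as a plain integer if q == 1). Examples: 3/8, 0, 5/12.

Chain of 4 gears, tooth counts: [22, 16, 9, 13]
  gear 0: T0=22, direction=positive, advance = 180 mod 22 = 4 teeth = 4/22 turn
  gear 1: T1=16, direction=negative, advance = 180 mod 16 = 4 teeth = 4/16 turn
  gear 2: T2=9, direction=positive, advance = 180 mod 9 = 0 teeth = 0/9 turn
  gear 3: T3=13, direction=negative, advance = 180 mod 13 = 11 teeth = 11/13 turn
Gear 0: 180 mod 22 = 4
Fraction = 4 / 22 = 2/11 (gcd(4,22)=2) = 2/11

Answer: 2/11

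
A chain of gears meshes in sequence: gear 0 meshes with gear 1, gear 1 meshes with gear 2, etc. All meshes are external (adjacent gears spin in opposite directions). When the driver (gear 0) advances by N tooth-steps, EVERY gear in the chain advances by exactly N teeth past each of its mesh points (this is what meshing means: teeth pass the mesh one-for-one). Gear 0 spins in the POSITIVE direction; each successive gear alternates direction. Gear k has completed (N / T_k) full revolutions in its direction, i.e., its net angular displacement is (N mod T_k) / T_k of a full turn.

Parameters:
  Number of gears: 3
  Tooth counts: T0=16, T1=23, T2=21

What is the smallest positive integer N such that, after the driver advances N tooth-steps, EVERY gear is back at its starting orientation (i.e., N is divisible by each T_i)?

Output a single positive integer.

Answer: 7728

Derivation:
Gear k returns to start when N is a multiple of T_k.
All gears at start simultaneously when N is a common multiple of [16, 23, 21]; the smallest such N is lcm(16, 23, 21).
Start: lcm = T0 = 16
Fold in T1=23: gcd(16, 23) = 1; lcm(16, 23) = 16 * 23 / 1 = 368 / 1 = 368
Fold in T2=21: gcd(368, 21) = 1; lcm(368, 21) = 368 * 21 / 1 = 7728 / 1 = 7728
Full cycle length = 7728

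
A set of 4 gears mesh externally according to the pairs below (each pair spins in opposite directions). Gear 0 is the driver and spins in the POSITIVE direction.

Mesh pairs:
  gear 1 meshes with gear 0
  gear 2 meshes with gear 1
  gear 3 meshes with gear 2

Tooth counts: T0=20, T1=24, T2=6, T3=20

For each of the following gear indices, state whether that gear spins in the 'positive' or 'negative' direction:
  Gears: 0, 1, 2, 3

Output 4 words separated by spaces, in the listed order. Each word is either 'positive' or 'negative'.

Answer: positive negative positive negative

Derivation:
Gear 0 (driver): positive (depth 0)
  gear 1: meshes with gear 0 -> depth 1 -> negative (opposite of gear 0)
  gear 2: meshes with gear 1 -> depth 2 -> positive (opposite of gear 1)
  gear 3: meshes with gear 2 -> depth 3 -> negative (opposite of gear 2)
Queried indices 0, 1, 2, 3 -> positive, negative, positive, negative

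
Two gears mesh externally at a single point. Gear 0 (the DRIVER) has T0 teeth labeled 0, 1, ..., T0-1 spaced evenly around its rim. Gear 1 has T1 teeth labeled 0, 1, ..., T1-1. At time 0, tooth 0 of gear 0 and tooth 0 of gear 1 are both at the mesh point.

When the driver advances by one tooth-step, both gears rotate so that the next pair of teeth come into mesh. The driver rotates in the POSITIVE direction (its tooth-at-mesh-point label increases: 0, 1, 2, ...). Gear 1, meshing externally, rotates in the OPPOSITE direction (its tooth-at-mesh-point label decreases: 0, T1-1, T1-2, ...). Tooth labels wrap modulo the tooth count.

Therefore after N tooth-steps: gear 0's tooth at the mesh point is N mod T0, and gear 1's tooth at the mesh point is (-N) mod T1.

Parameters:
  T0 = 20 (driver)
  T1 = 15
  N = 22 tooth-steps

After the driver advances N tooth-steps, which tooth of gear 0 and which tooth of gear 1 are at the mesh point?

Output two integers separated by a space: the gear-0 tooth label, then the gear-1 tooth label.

Gear 0 (driver, T0=20): tooth at mesh = N mod T0
  22 = 1 * 20 + 2, so 22 mod 20 = 2
  gear 0 tooth = 2
Gear 1 (driven, T1=15): tooth at mesh = (-N) mod T1
  22 = 1 * 15 + 7, so 22 mod 15 = 7
  (-22) mod 15 = (-7) mod 15 = 15 - 7 = 8
Mesh after 22 steps: gear-0 tooth 2 meets gear-1 tooth 8

Answer: 2 8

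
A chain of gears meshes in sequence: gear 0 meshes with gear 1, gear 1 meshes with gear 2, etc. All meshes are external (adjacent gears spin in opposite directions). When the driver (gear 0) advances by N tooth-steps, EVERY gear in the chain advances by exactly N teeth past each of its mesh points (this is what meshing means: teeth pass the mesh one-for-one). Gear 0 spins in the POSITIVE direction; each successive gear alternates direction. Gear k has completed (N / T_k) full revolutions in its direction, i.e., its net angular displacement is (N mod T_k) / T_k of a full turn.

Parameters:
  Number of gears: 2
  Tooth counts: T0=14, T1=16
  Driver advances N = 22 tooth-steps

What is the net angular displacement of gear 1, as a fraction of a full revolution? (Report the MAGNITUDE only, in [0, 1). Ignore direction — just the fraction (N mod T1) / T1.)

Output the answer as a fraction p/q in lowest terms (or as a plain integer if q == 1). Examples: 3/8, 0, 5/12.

Chain of 2 gears, tooth counts: [14, 16]
  gear 0: T0=14, direction=positive, advance = 22 mod 14 = 8 teeth = 8/14 turn
  gear 1: T1=16, direction=negative, advance = 22 mod 16 = 6 teeth = 6/16 turn
Gear 1: 22 mod 16 = 6
Fraction = 6 / 16 = 3/8 (gcd(6,16)=2) = 3/8

Answer: 3/8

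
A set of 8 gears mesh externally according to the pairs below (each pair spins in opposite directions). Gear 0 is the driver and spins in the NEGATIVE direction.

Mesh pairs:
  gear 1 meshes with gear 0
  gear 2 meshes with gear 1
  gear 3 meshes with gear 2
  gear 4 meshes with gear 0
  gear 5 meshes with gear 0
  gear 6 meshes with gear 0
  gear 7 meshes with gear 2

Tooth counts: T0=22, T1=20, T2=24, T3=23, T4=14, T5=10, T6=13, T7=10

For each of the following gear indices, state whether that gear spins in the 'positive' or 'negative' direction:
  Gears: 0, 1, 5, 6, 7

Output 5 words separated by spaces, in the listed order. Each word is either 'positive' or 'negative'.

Gear 0 (driver): negative (depth 0)
  gear 1: meshes with gear 0 -> depth 1 -> positive (opposite of gear 0)
  gear 2: meshes with gear 1 -> depth 2 -> negative (opposite of gear 1)
  gear 3: meshes with gear 2 -> depth 3 -> positive (opposite of gear 2)
  gear 4: meshes with gear 0 -> depth 1 -> positive (opposite of gear 0)
  gear 5: meshes with gear 0 -> depth 1 -> positive (opposite of gear 0)
  gear 6: meshes with gear 0 -> depth 1 -> positive (opposite of gear 0)
  gear 7: meshes with gear 2 -> depth 3 -> positive (opposite of gear 2)
Queried indices 0, 1, 5, 6, 7 -> negative, positive, positive, positive, positive

Answer: negative positive positive positive positive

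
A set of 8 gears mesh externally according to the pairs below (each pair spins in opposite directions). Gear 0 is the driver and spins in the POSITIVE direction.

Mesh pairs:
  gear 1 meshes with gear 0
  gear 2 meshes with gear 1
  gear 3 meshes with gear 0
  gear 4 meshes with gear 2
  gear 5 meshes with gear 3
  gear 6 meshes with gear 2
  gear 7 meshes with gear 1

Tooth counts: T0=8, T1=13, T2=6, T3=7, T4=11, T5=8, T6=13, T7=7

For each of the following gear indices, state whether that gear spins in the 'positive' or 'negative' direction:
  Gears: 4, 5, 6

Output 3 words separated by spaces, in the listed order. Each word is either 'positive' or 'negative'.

Gear 0 (driver): positive (depth 0)
  gear 1: meshes with gear 0 -> depth 1 -> negative (opposite of gear 0)
  gear 2: meshes with gear 1 -> depth 2 -> positive (opposite of gear 1)
  gear 3: meshes with gear 0 -> depth 1 -> negative (opposite of gear 0)
  gear 4: meshes with gear 2 -> depth 3 -> negative (opposite of gear 2)
  gear 5: meshes with gear 3 -> depth 2 -> positive (opposite of gear 3)
  gear 6: meshes with gear 2 -> depth 3 -> negative (opposite of gear 2)
  gear 7: meshes with gear 1 -> depth 2 -> positive (opposite of gear 1)
Queried indices 4, 5, 6 -> negative, positive, negative

Answer: negative positive negative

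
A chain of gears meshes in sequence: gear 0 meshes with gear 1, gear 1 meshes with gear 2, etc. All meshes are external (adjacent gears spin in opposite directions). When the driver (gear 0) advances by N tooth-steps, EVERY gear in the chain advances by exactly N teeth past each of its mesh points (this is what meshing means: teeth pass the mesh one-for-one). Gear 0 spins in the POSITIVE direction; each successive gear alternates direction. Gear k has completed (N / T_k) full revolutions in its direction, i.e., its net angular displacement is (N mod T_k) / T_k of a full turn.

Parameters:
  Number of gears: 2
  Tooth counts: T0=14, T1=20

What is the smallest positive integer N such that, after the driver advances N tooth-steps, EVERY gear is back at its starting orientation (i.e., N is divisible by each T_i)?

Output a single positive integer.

Answer: 140

Derivation:
Gear k returns to start when N is a multiple of T_k.
All gears at start simultaneously when N is a common multiple of [14, 20]; the smallest such N is lcm(14, 20).
Start: lcm = T0 = 14
Fold in T1=20: gcd(14, 20) = 2; lcm(14, 20) = 14 * 20 / 2 = 280 / 2 = 140
Full cycle length = 140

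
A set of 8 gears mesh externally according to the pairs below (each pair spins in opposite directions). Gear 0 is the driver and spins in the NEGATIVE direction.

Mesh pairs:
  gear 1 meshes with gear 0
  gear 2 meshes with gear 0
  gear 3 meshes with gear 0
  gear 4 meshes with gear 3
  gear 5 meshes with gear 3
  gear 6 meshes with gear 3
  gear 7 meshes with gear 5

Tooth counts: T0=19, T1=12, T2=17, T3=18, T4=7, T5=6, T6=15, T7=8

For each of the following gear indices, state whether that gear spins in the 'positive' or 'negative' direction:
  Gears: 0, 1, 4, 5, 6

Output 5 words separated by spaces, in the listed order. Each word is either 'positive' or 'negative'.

Answer: negative positive negative negative negative

Derivation:
Gear 0 (driver): negative (depth 0)
  gear 1: meshes with gear 0 -> depth 1 -> positive (opposite of gear 0)
  gear 2: meshes with gear 0 -> depth 1 -> positive (opposite of gear 0)
  gear 3: meshes with gear 0 -> depth 1 -> positive (opposite of gear 0)
  gear 4: meshes with gear 3 -> depth 2 -> negative (opposite of gear 3)
  gear 5: meshes with gear 3 -> depth 2 -> negative (opposite of gear 3)
  gear 6: meshes with gear 3 -> depth 2 -> negative (opposite of gear 3)
  gear 7: meshes with gear 5 -> depth 3 -> positive (opposite of gear 5)
Queried indices 0, 1, 4, 5, 6 -> negative, positive, negative, negative, negative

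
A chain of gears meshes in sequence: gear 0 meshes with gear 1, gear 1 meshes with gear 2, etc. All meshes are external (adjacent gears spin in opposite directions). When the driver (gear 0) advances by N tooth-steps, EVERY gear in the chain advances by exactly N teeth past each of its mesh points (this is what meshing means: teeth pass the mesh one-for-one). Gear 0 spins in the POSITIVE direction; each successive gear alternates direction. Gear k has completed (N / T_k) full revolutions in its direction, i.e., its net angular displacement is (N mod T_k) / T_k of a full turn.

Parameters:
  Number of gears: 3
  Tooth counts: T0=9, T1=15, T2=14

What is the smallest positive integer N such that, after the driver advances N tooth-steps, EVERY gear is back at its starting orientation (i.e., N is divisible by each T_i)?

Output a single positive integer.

Answer: 630

Derivation:
Gear k returns to start when N is a multiple of T_k.
All gears at start simultaneously when N is a common multiple of [9, 15, 14]; the smallest such N is lcm(9, 15, 14).
Start: lcm = T0 = 9
Fold in T1=15: gcd(9, 15) = 3; lcm(9, 15) = 9 * 15 / 3 = 135 / 3 = 45
Fold in T2=14: gcd(45, 14) = 1; lcm(45, 14) = 45 * 14 / 1 = 630 / 1 = 630
Full cycle length = 630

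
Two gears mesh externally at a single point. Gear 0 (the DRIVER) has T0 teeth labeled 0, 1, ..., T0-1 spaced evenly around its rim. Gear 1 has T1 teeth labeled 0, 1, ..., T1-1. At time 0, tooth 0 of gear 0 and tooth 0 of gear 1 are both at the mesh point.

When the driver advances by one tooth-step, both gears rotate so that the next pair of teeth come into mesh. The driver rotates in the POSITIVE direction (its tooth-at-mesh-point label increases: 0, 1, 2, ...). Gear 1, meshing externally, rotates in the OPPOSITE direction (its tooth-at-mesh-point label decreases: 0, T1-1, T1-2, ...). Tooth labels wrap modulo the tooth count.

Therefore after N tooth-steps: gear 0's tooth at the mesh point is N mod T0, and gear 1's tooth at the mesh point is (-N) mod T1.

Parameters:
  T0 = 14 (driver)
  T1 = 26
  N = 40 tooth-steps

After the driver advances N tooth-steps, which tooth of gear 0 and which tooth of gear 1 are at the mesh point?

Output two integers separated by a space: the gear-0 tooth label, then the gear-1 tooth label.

Gear 0 (driver, T0=14): tooth at mesh = N mod T0
  40 = 2 * 14 + 12, so 40 mod 14 = 12
  gear 0 tooth = 12
Gear 1 (driven, T1=26): tooth at mesh = (-N) mod T1
  40 = 1 * 26 + 14, so 40 mod 26 = 14
  (-40) mod 26 = (-14) mod 26 = 26 - 14 = 12
Mesh after 40 steps: gear-0 tooth 12 meets gear-1 tooth 12

Answer: 12 12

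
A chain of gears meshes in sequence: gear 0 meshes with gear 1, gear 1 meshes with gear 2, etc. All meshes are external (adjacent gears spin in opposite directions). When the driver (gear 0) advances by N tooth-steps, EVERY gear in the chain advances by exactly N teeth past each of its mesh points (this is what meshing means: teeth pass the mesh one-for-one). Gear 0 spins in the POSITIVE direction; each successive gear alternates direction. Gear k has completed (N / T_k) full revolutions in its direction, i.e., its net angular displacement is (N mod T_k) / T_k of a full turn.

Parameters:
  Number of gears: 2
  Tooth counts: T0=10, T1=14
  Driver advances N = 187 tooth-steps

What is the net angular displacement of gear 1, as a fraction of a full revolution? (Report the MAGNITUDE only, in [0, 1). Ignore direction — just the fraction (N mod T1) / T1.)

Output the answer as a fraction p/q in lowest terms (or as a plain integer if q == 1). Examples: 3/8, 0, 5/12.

Answer: 5/14

Derivation:
Chain of 2 gears, tooth counts: [10, 14]
  gear 0: T0=10, direction=positive, advance = 187 mod 10 = 7 teeth = 7/10 turn
  gear 1: T1=14, direction=negative, advance = 187 mod 14 = 5 teeth = 5/14 turn
Gear 1: 187 mod 14 = 5
Fraction = 5 / 14 = 5/14 (gcd(5,14)=1) = 5/14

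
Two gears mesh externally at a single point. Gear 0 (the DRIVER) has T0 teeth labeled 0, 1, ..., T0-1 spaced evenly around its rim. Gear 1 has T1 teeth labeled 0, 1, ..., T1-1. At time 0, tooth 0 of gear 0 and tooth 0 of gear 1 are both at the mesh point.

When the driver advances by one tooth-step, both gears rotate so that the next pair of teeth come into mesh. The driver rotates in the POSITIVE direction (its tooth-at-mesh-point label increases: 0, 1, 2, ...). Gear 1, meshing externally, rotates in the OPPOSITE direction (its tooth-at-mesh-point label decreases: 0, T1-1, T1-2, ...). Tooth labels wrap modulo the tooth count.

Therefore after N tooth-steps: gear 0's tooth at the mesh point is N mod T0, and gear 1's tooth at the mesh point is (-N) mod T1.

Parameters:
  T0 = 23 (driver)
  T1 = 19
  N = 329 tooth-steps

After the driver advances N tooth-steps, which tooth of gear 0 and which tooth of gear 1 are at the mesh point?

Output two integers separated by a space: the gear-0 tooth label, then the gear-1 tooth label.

Gear 0 (driver, T0=23): tooth at mesh = N mod T0
  329 = 14 * 23 + 7, so 329 mod 23 = 7
  gear 0 tooth = 7
Gear 1 (driven, T1=19): tooth at mesh = (-N) mod T1
  329 = 17 * 19 + 6, so 329 mod 19 = 6
  (-329) mod 19 = (-6) mod 19 = 19 - 6 = 13
Mesh after 329 steps: gear-0 tooth 7 meets gear-1 tooth 13

Answer: 7 13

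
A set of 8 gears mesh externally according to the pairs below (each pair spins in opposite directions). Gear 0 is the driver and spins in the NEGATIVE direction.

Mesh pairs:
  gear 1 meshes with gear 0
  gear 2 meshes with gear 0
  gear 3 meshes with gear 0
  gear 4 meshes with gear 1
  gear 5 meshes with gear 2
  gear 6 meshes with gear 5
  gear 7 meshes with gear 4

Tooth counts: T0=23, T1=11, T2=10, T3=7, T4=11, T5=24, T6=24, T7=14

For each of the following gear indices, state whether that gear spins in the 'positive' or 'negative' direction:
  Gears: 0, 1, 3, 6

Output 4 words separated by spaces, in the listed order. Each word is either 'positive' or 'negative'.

Gear 0 (driver): negative (depth 0)
  gear 1: meshes with gear 0 -> depth 1 -> positive (opposite of gear 0)
  gear 2: meshes with gear 0 -> depth 1 -> positive (opposite of gear 0)
  gear 3: meshes with gear 0 -> depth 1 -> positive (opposite of gear 0)
  gear 4: meshes with gear 1 -> depth 2 -> negative (opposite of gear 1)
  gear 5: meshes with gear 2 -> depth 2 -> negative (opposite of gear 2)
  gear 6: meshes with gear 5 -> depth 3 -> positive (opposite of gear 5)
  gear 7: meshes with gear 4 -> depth 3 -> positive (opposite of gear 4)
Queried indices 0, 1, 3, 6 -> negative, positive, positive, positive

Answer: negative positive positive positive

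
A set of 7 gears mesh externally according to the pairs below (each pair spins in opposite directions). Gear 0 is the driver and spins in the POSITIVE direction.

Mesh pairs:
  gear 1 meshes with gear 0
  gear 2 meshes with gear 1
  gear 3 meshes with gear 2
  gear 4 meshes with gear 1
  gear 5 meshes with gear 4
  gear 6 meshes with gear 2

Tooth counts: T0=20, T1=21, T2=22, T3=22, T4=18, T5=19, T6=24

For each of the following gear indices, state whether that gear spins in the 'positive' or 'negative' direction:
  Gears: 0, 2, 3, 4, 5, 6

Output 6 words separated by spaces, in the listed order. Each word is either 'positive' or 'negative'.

Gear 0 (driver): positive (depth 0)
  gear 1: meshes with gear 0 -> depth 1 -> negative (opposite of gear 0)
  gear 2: meshes with gear 1 -> depth 2 -> positive (opposite of gear 1)
  gear 3: meshes with gear 2 -> depth 3 -> negative (opposite of gear 2)
  gear 4: meshes with gear 1 -> depth 2 -> positive (opposite of gear 1)
  gear 5: meshes with gear 4 -> depth 3 -> negative (opposite of gear 4)
  gear 6: meshes with gear 2 -> depth 3 -> negative (opposite of gear 2)
Queried indices 0, 2, 3, 4, 5, 6 -> positive, positive, negative, positive, negative, negative

Answer: positive positive negative positive negative negative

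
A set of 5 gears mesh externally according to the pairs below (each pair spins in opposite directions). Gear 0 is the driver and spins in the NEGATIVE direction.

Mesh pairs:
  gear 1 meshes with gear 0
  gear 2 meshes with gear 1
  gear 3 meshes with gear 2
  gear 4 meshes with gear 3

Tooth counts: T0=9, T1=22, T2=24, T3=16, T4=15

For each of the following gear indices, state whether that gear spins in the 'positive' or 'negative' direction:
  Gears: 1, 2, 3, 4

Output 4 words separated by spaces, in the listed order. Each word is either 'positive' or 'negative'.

Gear 0 (driver): negative (depth 0)
  gear 1: meshes with gear 0 -> depth 1 -> positive (opposite of gear 0)
  gear 2: meshes with gear 1 -> depth 2 -> negative (opposite of gear 1)
  gear 3: meshes with gear 2 -> depth 3 -> positive (opposite of gear 2)
  gear 4: meshes with gear 3 -> depth 4 -> negative (opposite of gear 3)
Queried indices 1, 2, 3, 4 -> positive, negative, positive, negative

Answer: positive negative positive negative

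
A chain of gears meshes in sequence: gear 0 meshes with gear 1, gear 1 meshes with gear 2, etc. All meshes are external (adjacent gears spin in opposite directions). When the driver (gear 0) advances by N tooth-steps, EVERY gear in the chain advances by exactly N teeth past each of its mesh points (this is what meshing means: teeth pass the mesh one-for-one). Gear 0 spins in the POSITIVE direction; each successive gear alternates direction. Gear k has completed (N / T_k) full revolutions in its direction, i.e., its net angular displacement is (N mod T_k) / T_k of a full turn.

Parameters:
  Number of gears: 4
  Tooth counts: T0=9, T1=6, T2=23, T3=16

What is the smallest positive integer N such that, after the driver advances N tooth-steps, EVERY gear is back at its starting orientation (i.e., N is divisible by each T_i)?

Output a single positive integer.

Gear k returns to start when N is a multiple of T_k.
All gears at start simultaneously when N is a common multiple of [9, 6, 23, 16]; the smallest such N is lcm(9, 6, 23, 16).
Start: lcm = T0 = 9
Fold in T1=6: gcd(9, 6) = 3; lcm(9, 6) = 9 * 6 / 3 = 54 / 3 = 18
Fold in T2=23: gcd(18, 23) = 1; lcm(18, 23) = 18 * 23 / 1 = 414 / 1 = 414
Fold in T3=16: gcd(414, 16) = 2; lcm(414, 16) = 414 * 16 / 2 = 6624 / 2 = 3312
Full cycle length = 3312

Answer: 3312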